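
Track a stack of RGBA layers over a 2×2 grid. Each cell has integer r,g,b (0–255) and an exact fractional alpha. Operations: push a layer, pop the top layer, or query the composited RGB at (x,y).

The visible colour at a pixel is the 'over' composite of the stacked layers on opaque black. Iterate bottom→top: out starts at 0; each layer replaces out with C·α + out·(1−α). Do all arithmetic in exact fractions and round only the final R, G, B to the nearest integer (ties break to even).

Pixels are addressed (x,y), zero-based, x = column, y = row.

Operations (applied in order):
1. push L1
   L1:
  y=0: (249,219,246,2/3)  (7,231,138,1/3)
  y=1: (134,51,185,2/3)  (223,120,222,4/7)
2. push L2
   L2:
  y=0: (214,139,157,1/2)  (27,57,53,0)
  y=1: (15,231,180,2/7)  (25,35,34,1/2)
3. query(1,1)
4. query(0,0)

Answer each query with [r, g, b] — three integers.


(1,1) stack=L1,L2; from [0,0,0]:
after L1 α=4/7: [892/7, 480/7, 888/7]
after L2 α=1/2: [1067/14, 725/14, 563/7]
→ [76, 52, 80]

(0,0) stack=L1,L2; from [0,0,0]:
+L1 (α=2/3) → [166, 146, 164]
+L2 (α=1/2) → [190, 285/2, 321/2]
rounded: [190, 142, 160]


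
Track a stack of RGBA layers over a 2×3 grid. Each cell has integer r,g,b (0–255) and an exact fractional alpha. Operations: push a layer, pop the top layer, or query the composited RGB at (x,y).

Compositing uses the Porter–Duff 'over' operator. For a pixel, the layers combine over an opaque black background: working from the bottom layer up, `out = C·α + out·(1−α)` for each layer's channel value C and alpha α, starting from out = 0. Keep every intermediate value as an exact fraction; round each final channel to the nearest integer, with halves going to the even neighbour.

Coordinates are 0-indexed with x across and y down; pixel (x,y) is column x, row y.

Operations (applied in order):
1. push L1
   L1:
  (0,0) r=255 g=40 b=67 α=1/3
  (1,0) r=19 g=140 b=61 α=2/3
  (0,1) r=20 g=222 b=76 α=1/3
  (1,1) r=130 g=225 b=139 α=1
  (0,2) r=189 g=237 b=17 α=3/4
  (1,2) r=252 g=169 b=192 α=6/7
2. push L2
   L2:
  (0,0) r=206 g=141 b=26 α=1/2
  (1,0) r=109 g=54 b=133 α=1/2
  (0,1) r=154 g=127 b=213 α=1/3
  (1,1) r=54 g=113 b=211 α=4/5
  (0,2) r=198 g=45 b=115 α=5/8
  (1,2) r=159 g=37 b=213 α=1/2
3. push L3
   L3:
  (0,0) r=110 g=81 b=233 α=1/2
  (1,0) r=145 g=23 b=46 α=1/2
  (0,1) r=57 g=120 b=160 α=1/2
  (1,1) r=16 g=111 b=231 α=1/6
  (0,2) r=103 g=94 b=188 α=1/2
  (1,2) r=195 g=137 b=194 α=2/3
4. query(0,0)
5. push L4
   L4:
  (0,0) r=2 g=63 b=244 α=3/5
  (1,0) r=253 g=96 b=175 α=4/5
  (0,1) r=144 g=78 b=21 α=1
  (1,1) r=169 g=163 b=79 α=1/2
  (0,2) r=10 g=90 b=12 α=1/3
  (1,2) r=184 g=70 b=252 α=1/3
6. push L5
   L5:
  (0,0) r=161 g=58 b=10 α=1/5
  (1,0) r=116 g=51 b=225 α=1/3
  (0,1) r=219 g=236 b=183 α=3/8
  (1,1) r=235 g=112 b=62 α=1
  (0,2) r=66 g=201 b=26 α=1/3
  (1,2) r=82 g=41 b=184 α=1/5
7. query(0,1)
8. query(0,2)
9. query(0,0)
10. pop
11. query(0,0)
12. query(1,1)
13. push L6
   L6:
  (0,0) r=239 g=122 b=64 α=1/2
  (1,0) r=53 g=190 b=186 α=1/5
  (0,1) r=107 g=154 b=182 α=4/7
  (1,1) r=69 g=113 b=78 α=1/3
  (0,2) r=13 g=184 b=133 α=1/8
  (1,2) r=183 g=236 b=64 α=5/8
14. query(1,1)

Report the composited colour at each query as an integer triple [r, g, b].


query (0,0) [L1,L2,L3] — begin 0,0,0
after L1 α=1/3: [85, 40/3, 67/3]
after L2 α=1/2: [291/2, 463/6, 145/6]
after L3 α=1/2: [511/4, 949/12, 1543/12]
rounded: [128, 79, 129]

(0,1) stack=L1,L2,L3,L4,L5; from [0,0,0]:
after L1 α=1/3: [20/3, 74, 76/3]
after L2 α=1/3: [502/9, 275/3, 791/9]
after L3 α=1/2: [1015/18, 635/6, 2231/18]
after L4 α=1: [144, 78, 21]
after L5 α=3/8: [1377/8, 549/4, 327/4]
rounded: [172, 137, 82]

(0,2) stack=L1,L2,L3,L4,L5; from [0,0,0]:
L1 α=3/4: [567/4, 711/4, 51/4]
L2 α=5/8: [5661/32, 3033/32, 2453/32]
L3 α=1/2: [8957/64, 6041/64, 8469/64]
L4 α=1/3: [9277/96, 8921/96, 2951/32]
L5 α=1/3: [12445/144, 18569/144, 3367/48]
→ [86, 129, 70]

at x=0,y=0 over L1,L2,L3,L4,L5:
L1 α=1/3: [85, 40/3, 67/3]
L2 α=1/2: [291/2, 463/6, 145/6]
L3 α=1/2: [511/4, 949/12, 1543/12]
L4 α=3/5: [523/10, 2083/30, 1187/6]
L5 α=1/5: [1851/25, 5036/75, 2404/15]
rounded: [74, 67, 160]

query (0,0) [L1,L2,L3,L4] — begin 0,0,0
L1 α=1/3: [85, 40/3, 67/3]
L2 α=1/2: [291/2, 463/6, 145/6]
L3 α=1/2: [511/4, 949/12, 1543/12]
L4 α=3/5: [523/10, 2083/30, 1187/6]
→ [52, 69, 198]

at x=1,y=1 over L1,L2,L3,L4:
+L1 (α=1) → [130, 225, 139]
+L2 (α=4/5) → [346/5, 677/5, 983/5]
+L3 (α=1/6) → [181/3, 394/3, 607/3]
+L4 (α=1/2) → [344/3, 883/6, 422/3]
rounded: [115, 147, 141]

at x=1,y=1 over L1,L2,L3,L4,L6:
+L1 (α=1) → [130, 225, 139]
+L2 (α=4/5) → [346/5, 677/5, 983/5]
+L3 (α=1/6) → [181/3, 394/3, 607/3]
+L4 (α=1/2) → [344/3, 883/6, 422/3]
+L6 (α=1/3) → [895/9, 1222/9, 1078/9]
→ [99, 136, 120]


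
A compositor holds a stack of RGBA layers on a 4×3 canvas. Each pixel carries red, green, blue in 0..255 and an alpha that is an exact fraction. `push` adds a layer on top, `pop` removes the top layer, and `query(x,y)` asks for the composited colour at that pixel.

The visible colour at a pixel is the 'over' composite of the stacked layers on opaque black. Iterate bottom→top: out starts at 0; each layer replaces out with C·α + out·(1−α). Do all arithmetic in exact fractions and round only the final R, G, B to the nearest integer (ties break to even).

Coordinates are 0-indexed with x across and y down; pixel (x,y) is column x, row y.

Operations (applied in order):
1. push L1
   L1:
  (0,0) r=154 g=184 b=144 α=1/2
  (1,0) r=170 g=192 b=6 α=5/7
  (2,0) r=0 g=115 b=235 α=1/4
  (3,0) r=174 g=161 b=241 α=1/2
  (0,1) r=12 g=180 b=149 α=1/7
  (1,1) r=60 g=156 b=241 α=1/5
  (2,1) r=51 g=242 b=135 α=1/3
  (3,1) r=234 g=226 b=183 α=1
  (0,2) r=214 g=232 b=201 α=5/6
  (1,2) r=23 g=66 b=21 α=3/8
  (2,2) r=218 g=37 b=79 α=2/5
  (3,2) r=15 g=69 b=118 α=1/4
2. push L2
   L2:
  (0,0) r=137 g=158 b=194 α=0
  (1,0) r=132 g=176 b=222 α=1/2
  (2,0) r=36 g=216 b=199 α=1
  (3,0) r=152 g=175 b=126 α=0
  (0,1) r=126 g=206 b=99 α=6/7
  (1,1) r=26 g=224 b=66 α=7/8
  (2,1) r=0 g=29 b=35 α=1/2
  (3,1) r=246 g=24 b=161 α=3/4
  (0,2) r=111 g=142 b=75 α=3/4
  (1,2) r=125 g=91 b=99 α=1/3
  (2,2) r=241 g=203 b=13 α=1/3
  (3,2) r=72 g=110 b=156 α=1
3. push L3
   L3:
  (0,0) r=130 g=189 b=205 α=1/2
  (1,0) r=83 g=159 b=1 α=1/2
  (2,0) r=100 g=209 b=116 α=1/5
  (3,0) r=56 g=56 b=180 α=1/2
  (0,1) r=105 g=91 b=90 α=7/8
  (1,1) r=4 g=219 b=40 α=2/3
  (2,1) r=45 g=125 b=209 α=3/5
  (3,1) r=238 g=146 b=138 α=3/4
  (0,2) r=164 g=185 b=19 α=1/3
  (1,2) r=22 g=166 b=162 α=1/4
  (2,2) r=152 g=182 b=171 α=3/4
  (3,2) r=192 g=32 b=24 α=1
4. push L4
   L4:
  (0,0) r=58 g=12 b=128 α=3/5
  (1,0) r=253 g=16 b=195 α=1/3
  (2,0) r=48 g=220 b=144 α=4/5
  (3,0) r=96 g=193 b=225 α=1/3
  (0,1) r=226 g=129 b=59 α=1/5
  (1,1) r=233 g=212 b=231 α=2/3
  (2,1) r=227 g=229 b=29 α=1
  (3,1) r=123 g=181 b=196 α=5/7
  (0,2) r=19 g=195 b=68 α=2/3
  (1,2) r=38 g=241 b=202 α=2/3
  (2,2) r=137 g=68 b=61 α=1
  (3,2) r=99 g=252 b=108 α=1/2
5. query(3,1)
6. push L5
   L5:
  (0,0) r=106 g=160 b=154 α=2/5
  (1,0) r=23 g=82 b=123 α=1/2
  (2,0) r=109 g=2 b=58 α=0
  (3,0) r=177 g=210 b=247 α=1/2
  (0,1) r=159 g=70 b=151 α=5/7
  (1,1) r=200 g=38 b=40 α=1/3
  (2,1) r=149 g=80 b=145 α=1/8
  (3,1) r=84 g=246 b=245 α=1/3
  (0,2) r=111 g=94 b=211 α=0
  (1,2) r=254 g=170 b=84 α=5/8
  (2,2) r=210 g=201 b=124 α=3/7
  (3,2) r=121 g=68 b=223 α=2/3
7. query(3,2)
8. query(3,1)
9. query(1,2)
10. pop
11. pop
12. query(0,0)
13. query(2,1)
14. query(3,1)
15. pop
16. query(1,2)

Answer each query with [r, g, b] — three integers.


query (3,1) [L1,L2,L3,L4] — begin 0,0,0
L1 α=1: [234, 226, 183]
L2 α=3/4: [243, 149/2, 333/2]
L3 α=3/4: [957/4, 1025/8, 1161/8]
L4 α=5/7: [2187/14, 4645/28, 5081/28]
= [156, 166, 181]

at x=3,y=2 over L1,L2,L3,L4,L5:
L1 α=1/4: [15/4, 69/4, 59/2]
L2 α=1: [72, 110, 156]
L3 α=1: [192, 32, 24]
L4 α=1/2: [291/2, 142, 66]
L5 α=2/3: [775/6, 278/3, 512/3]
rounded: [129, 93, 171]

(3,1) stack=L1,L2,L3,L4,L5; from [0,0,0]:
L1 α=1: [234, 226, 183]
L2 α=3/4: [243, 149/2, 333/2]
L3 α=3/4: [957/4, 1025/8, 1161/8]
L4 α=5/7: [2187/14, 4645/28, 5081/28]
L5 α=1/3: [925/7, 8089/42, 2837/14]
→ [132, 193, 203]

(1,2) stack=L1,L2,L3,L4,L5; from [0,0,0]:
after L1 α=3/8: [69/8, 99/4, 63/8]
after L2 α=1/3: [569/12, 281/6, 153/4]
after L3 α=1/4: [657/16, 613/8, 1107/16]
after L4 α=2/3: [1873/48, 4469/24, 7571/48]
after L5 α=5/8: [22193/128, 11269/64, 14291/128]
rounded: [173, 176, 112]

at x=0,y=0 over L1,L2,L3:
L1 α=1/2: [77, 92, 72]
L2 α=0: [77, 92, 72]
L3 α=1/2: [207/2, 281/2, 277/2]
→ [104, 140, 138]

query (2,1) [L1,L2,L3] — begin 0,0,0
L1 α=1/3: [17, 242/3, 45]
L2 α=1/2: [17/2, 329/6, 40]
L3 α=3/5: [152/5, 1454/15, 707/5]
= [30, 97, 141]

(3,1) stack=L1,L2,L3; from [0,0,0]:
L1 α=1: [234, 226, 183]
L2 α=3/4: [243, 149/2, 333/2]
L3 α=3/4: [957/4, 1025/8, 1161/8]
= [239, 128, 145]

(1,2) stack=L1,L2; from [0,0,0]:
+L1 (α=3/8) → [69/8, 99/4, 63/8]
+L2 (α=1/3) → [569/12, 281/6, 153/4]
rounded: [47, 47, 38]


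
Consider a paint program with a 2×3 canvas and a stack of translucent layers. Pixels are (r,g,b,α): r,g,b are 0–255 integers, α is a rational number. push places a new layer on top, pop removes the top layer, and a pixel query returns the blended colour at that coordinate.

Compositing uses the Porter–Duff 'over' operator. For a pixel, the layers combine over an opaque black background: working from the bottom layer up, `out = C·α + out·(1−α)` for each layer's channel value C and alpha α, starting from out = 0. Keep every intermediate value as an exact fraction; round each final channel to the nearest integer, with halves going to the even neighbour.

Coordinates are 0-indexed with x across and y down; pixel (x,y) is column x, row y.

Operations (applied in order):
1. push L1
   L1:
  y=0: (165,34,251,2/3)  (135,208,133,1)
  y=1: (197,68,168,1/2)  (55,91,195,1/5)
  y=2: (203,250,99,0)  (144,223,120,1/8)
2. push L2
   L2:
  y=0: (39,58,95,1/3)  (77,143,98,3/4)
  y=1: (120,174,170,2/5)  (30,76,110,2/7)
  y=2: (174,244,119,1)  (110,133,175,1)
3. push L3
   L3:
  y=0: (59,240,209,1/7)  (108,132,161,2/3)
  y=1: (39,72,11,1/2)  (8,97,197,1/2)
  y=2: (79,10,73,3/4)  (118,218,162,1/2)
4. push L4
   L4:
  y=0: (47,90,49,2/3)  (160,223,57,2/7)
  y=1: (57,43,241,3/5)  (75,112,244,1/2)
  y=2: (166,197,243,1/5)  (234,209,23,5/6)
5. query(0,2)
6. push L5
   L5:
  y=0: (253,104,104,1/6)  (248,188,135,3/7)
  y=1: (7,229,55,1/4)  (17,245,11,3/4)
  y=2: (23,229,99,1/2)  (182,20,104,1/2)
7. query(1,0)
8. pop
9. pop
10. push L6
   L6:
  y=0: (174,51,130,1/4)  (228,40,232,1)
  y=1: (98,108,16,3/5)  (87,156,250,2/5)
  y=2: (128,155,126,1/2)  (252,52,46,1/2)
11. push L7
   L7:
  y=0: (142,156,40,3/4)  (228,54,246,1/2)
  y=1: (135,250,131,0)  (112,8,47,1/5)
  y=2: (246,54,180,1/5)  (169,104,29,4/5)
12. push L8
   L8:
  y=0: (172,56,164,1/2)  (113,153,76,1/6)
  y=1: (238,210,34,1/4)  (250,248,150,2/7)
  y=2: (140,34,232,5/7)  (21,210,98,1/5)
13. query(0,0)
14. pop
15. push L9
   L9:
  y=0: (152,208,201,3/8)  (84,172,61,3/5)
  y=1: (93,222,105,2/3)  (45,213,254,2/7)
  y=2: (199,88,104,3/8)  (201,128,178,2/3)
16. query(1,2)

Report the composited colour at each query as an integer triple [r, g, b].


query (0,2) [L1,L2,L3,L4] — begin 0,0,0
L1 α=0: [0, 0, 0]
L2 α=1: [174, 244, 119]
L3 α=3/4: [411/4, 137/2, 169/2]
L4 α=1/5: [577/5, 471/5, 581/5]
rounded: [115, 94, 116]

(1,0) stack=L1,L2,L3,L4,L5; from [0,0,0]:
+L1 (α=1) → [135, 208, 133]
+L2 (α=3/4) → [183/2, 637/4, 427/4]
+L3 (α=2/3) → [205/2, 1693/12, 1715/12]
+L4 (α=2/7) → [1665/14, 13817/84, 9943/84]
+L5 (α=3/7) → [8538/49, 25661/147, 18448/147]
→ [174, 175, 125]

(0,0) stack=L1,L2,L3,L6,L7,L8; from [0,0,0]:
L1 α=2/3: [110, 68/3, 502/3]
L2 α=1/3: [259/3, 310/9, 1289/9]
L3 α=1/7: [577/7, 1340/21, 3205/21]
L6 α=1/4: [2949/28, 1697/28, 4115/28]
L7 α=3/4: [14877/112, 14801/112, 7475/112]
L8 α=1/2: [34141/224, 21073/224, 25843/224]
= [152, 94, 115]

query (1,2) [L1,L2,L3,L6,L7,L9] — begin 0,0,0
after L1 α=1/8: [18, 223/8, 15]
after L2 α=1: [110, 133, 175]
after L3 α=1/2: [114, 351/2, 337/2]
after L6 α=1/2: [183, 455/4, 429/4]
after L7 α=4/5: [859/5, 2119/20, 893/20]
after L9 α=2/3: [2869/15, 2413/20, 2671/20]
rounded: [191, 121, 134]


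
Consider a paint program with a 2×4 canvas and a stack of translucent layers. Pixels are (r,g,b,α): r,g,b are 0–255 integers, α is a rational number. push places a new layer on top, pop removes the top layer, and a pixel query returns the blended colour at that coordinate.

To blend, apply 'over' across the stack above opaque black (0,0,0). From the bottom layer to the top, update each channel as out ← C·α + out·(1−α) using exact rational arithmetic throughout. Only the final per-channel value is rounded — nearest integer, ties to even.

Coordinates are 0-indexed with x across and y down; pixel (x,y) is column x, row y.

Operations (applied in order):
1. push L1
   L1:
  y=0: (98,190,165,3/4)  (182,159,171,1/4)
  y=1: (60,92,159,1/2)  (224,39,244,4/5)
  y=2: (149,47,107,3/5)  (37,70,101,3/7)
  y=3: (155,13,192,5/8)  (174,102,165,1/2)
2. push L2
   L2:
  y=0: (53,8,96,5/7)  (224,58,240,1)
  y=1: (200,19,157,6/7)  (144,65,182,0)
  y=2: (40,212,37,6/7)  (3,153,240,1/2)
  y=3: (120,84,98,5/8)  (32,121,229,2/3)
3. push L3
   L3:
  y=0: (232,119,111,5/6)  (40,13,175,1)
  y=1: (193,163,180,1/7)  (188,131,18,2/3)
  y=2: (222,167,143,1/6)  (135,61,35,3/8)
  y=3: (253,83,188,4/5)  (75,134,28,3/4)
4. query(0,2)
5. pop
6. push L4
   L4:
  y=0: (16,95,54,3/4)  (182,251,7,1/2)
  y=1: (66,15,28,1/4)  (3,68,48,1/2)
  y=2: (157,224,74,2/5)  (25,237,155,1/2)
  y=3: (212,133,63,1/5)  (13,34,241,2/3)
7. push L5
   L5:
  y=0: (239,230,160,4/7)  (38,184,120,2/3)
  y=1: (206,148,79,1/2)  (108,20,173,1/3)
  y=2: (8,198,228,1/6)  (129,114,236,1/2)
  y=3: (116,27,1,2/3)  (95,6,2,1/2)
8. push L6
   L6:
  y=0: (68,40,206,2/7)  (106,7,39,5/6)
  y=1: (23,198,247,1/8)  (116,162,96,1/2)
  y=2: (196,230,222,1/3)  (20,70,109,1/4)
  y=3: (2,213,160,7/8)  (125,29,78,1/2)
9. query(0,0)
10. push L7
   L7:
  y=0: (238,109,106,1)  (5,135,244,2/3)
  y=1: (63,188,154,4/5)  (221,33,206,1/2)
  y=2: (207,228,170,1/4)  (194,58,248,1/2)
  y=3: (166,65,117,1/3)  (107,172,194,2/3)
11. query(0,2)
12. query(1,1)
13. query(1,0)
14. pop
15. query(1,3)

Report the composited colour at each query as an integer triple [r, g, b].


at x=0,y=2 over L1,L2,L3:
+L1 (α=3/5) → [447/5, 141/5, 321/5]
+L2 (α=6/7) → [1647/35, 6501/35, 1431/35]
+L3 (α=1/6) → [1067/14, 3835/21, 1216/21]
= [76, 183, 58]

(0,0) stack=L1,L2,L4,L5,L6; from [0,0,0]:
+L1 (α=3/4) → [147/2, 285/2, 495/4]
+L2 (α=5/7) → [412/7, 325/7, 1455/14]
+L4 (α=3/4) → [187/7, 580/7, 3723/56]
+L5 (α=4/7) → [7253/49, 8180/49, 47009/392]
+L6 (α=2/7) → [42929/343, 44820/343, 396549/2744]
= [125, 131, 145]

(0,2) stack=L1,L2,L4,L5,L6,L7; from [0,0,0]:
after L1 α=3/5: [447/5, 141/5, 321/5]
after L2 α=6/7: [1647/35, 6501/35, 1431/35]
after L4 α=2/5: [15931/175, 35183/175, 9473/175]
after L5 α=1/6: [16211/210, 42113/210, 17453/210]
after L6 α=1/3: [36791/315, 66263/315, 40763/315]
after L7 α=1/4: [29263/210, 90203/420, 58613/420]
→ [139, 215, 140]

at x=1,y=1 over L1,L2,L4,L5,L6,L7:
after L1 α=4/5: [896/5, 156/5, 976/5]
after L2 α=0: [896/5, 156/5, 976/5]
after L4 α=1/2: [911/10, 248/5, 608/5]
after L5 α=1/3: [1451/15, 596/15, 2081/15]
after L6 α=1/2: [3191/30, 1513/15, 3521/30]
after L7 α=1/2: [9821/60, 1004/15, 9701/60]
= [164, 67, 162]

query (1,0) [L1,L2,L4,L5,L6,L7] — begin 0,0,0
L1 α=1/4: [91/2, 159/4, 171/4]
L2 α=1: [224, 58, 240]
L4 α=1/2: [203, 309/2, 247/2]
L5 α=2/3: [93, 1045/6, 727/6]
L6 α=5/6: [623/6, 1255/36, 1897/36]
L7 α=2/3: [683/18, 10975/108, 19465/108]
rounded: [38, 102, 180]

at x=1,y=3 over L1,L2,L4,L5,L6:
after L1 α=1/2: [87, 51, 165/2]
after L2 α=2/3: [151/3, 293/3, 1081/6]
after L4 α=2/3: [229/9, 497/9, 3973/18]
after L5 α=1/2: [542/9, 551/18, 4009/36]
after L6 α=1/2: [1667/18, 1073/36, 6817/72]
rounded: [93, 30, 95]


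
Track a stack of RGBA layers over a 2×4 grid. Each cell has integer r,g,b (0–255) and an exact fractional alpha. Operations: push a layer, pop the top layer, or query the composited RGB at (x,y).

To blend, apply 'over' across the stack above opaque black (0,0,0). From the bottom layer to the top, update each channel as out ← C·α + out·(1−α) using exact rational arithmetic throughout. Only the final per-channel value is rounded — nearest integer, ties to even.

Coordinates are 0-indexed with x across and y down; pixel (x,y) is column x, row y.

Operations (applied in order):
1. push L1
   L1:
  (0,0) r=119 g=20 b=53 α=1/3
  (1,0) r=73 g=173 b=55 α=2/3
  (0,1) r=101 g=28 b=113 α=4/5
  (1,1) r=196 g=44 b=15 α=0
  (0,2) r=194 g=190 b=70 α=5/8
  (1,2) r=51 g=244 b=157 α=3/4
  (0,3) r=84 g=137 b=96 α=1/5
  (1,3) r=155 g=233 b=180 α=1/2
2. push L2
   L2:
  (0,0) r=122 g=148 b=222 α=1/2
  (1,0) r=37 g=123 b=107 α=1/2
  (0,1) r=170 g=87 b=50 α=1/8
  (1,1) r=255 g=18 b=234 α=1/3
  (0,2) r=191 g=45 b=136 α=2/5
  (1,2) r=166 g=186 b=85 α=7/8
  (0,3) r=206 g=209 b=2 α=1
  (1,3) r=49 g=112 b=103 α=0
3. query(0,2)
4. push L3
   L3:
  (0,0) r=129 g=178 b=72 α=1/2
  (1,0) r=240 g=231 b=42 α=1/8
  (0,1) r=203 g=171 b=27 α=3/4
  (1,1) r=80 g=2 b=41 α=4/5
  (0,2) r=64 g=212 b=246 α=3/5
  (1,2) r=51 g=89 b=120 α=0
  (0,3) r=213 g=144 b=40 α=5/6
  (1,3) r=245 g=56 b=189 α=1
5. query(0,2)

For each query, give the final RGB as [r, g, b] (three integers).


query (0,2) [L1,L2] — begin 0,0,0
after L1 α=5/8: [485/4, 475/4, 175/4]
after L2 α=2/5: [2983/20, 357/4, 1613/20]
→ [149, 89, 81]

(0,2) stack=L1,L2,L3; from [0,0,0]:
L1 α=5/8: [485/4, 475/4, 175/4]
L2 α=2/5: [2983/20, 357/4, 1613/20]
L3 α=3/5: [4903/50, 1629/10, 8993/50]
= [98, 163, 180]


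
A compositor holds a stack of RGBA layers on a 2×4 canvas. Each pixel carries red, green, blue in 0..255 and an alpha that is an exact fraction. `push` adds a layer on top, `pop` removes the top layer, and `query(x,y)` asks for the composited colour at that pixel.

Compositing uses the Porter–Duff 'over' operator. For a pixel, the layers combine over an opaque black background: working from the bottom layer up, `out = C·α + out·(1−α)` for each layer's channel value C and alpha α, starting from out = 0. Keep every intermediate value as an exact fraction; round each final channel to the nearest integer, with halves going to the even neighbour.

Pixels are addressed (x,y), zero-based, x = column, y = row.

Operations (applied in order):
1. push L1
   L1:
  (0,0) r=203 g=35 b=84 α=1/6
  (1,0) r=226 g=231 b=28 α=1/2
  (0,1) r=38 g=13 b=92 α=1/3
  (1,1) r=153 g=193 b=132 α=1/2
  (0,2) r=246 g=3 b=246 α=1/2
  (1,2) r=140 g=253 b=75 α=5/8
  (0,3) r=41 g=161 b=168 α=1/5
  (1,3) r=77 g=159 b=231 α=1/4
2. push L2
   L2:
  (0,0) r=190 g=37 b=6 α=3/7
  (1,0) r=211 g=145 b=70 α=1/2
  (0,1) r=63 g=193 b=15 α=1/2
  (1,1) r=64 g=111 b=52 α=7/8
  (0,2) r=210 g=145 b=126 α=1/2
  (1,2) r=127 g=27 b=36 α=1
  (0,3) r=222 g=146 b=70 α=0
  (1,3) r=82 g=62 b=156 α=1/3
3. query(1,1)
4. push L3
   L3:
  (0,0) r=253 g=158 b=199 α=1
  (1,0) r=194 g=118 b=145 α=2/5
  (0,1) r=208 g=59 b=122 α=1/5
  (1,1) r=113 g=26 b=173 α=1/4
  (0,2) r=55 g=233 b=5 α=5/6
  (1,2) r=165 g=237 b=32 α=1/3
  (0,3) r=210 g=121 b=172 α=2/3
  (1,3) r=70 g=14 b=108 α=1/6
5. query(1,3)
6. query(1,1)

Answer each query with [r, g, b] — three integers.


at x=1,y=1 over L1,L2:
L1 α=1/2: [153/2, 193/2, 66]
L2 α=7/8: [1049/16, 1747/16, 215/4]
= [66, 109, 54]

query (1,3) [L1,L2,L3] — begin 0,0,0
+L1 (α=1/4) → [77/4, 159/4, 231/4]
+L2 (α=1/3) → [241/6, 283/6, 181/2]
+L3 (α=1/6) → [1625/36, 1499/36, 1121/12]
= [45, 42, 93]

at x=1,y=1 over L1,L2,L3:
after L1 α=1/2: [153/2, 193/2, 66]
after L2 α=7/8: [1049/16, 1747/16, 215/4]
after L3 α=1/4: [4955/64, 5657/64, 1337/16]
rounded: [77, 88, 84]


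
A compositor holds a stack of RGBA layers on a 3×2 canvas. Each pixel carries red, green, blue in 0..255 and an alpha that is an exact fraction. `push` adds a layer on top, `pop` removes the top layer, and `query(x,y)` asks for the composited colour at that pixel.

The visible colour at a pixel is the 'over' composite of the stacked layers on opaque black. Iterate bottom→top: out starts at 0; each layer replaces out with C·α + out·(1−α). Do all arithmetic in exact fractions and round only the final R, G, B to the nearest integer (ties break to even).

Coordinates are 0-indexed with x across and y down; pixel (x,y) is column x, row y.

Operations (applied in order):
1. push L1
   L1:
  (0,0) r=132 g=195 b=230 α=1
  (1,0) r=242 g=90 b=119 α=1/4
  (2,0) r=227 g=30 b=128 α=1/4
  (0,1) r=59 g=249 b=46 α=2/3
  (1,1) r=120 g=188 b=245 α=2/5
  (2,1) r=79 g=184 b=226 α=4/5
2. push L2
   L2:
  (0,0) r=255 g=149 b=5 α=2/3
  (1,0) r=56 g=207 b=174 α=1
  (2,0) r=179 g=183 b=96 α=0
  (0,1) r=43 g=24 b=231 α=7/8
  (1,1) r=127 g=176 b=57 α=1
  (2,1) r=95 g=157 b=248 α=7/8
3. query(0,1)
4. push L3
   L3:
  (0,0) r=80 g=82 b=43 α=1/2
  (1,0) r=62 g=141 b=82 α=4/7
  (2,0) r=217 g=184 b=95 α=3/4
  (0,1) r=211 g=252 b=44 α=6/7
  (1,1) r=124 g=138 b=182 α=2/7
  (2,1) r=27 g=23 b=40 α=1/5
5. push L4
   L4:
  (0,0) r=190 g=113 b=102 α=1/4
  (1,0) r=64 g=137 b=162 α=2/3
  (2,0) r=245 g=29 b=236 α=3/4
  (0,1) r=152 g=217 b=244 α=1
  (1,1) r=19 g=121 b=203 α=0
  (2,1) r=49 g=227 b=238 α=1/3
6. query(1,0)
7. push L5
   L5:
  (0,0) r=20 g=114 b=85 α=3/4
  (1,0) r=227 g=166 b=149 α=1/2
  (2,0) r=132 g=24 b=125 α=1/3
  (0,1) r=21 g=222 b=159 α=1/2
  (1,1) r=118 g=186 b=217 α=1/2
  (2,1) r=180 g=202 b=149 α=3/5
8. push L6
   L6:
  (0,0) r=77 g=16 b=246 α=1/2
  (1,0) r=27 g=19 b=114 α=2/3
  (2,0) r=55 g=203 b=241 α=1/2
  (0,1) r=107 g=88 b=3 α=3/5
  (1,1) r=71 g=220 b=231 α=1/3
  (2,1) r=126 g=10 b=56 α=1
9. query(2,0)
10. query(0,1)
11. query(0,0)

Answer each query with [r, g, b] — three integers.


(0,1) stack=L1,L2; from [0,0,0]:
L1 α=2/3: [118/3, 166, 92/3]
L2 α=7/8: [1021/24, 167/4, 4943/24]
rounded: [43, 42, 206]

query (1,0) [L1,L2,L3,L4] — begin 0,0,0
after L1 α=1/4: [121/2, 45/2, 119/4]
after L2 α=1: [56, 207, 174]
after L3 α=4/7: [416/7, 1185/7, 850/7]
after L4 α=2/3: [1312/21, 3103/21, 3118/21]
→ [62, 148, 148]

query (2,0) [L1,L2,L3,L4,L5,L6] — begin 0,0,0
+L1 (α=1/4) → [227/4, 15/2, 32]
+L2 (α=0) → [227/4, 15/2, 32]
+L3 (α=3/4) → [2831/16, 1119/8, 317/4]
+L4 (α=3/4) → [14591/64, 1815/32, 3149/16]
+L5 (α=1/3) → [18815/96, 733/16, 1383/8]
+L6 (α=1/2) → [24095/192, 3981/32, 3311/16]
= [125, 124, 207]

query (0,1) [L1,L2,L3,L4,L5,L6] — begin 0,0,0
after L1 α=2/3: [118/3, 166, 92/3]
after L2 α=7/8: [1021/24, 167/4, 4943/24]
after L3 α=6/7: [31405/168, 6215/28, 11279/168]
after L4 α=1: [152, 217, 244]
after L5 α=1/2: [173/2, 439/2, 403/2]
after L6 α=3/5: [494/5, 703/5, 412/5]
→ [99, 141, 82]

query (0,0) [L1,L2,L3,L4,L5,L6] — begin 0,0,0
+L1 (α=1) → [132, 195, 230]
+L2 (α=2/3) → [214, 493/3, 80]
+L3 (α=1/2) → [147, 739/6, 123/2]
+L4 (α=1/4) → [631/4, 965/8, 573/8]
+L5 (α=3/4) → [871/16, 3701/32, 2613/32]
+L6 (α=1/2) → [2103/32, 4213/64, 10485/64]
→ [66, 66, 164]


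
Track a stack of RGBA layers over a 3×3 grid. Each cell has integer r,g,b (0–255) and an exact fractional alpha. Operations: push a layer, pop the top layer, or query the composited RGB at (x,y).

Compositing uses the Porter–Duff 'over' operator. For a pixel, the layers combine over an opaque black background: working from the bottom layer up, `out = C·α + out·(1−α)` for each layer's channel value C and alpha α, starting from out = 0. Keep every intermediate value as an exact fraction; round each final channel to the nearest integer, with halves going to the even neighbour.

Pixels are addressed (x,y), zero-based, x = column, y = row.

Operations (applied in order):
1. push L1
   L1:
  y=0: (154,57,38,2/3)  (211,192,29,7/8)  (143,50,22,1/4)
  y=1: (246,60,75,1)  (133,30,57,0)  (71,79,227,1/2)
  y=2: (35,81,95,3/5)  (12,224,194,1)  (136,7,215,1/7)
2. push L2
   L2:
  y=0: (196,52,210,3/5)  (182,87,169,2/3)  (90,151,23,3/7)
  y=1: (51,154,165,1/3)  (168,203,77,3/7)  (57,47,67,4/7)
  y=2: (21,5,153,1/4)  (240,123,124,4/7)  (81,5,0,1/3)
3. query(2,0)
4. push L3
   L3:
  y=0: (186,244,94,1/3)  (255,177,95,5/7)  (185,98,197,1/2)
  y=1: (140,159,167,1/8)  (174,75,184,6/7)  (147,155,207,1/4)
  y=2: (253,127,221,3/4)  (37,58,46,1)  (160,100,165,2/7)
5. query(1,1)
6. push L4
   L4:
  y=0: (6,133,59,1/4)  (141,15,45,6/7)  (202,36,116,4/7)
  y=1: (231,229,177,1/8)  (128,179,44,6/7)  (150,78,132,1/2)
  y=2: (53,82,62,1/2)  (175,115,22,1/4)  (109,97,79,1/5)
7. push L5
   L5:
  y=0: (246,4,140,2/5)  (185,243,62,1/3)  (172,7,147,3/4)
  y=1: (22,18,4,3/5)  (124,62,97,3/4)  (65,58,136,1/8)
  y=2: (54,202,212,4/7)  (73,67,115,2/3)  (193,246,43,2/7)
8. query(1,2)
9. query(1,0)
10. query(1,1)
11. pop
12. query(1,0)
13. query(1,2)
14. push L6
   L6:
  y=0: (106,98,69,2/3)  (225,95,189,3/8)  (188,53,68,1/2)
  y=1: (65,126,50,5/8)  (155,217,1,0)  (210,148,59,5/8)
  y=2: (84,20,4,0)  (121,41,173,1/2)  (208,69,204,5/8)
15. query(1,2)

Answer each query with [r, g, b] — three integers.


at x=2,y=0 over L1,L2:
+L1 (α=1/4) → [143/4, 25/2, 11/2]
+L2 (α=3/7) → [59, 503/7, 13]
rounded: [59, 72, 13]

query (1,1) [L1,L2,L3] — begin 0,0,0
L1 α=0: [0, 0, 0]
L2 α=3/7: [72, 87, 33]
L3 α=6/7: [1116/7, 537/7, 1137/7]
rounded: [159, 77, 162]

(1,2) stack=L1,L2,L3,L4,L5; from [0,0,0]:
L1 α=1: [12, 224, 194]
L2 α=4/7: [996/7, 1164/7, 154]
L3 α=1: [37, 58, 46]
L4 α=1/4: [143/2, 289/4, 40]
L5 α=2/3: [145/2, 275/4, 90]
rounded: [72, 69, 90]

at x=1,y=0 over L1,L2,L3,L4,L5:
+L1 (α=7/8) → [1477/8, 168, 203/8]
+L2 (α=2/3) → [1463/8, 114, 969/8]
+L3 (α=5/7) → [6563/28, 159, 2869/28]
+L4 (α=6/7) → [30251/196, 249/7, 10429/196]
+L5 (α=1/3) → [16127/98, 733/7, 16505/294]
rounded: [165, 105, 56]

at x=1,y=1 over L1,L2,L3,L4,L5:
+L1 (α=0) → [0, 0, 0]
+L2 (α=3/7) → [72, 87, 33]
+L3 (α=6/7) → [1116/7, 537/7, 1137/7]
+L4 (α=6/7) → [6492/49, 8055/49, 2985/49]
+L5 (α=3/4) → [6180/49, 17169/196, 4311/49]
= [126, 88, 88]

query (1,0) [L1,L2,L3,L4] — begin 0,0,0
+L1 (α=7/8) → [1477/8, 168, 203/8]
+L2 (α=2/3) → [1463/8, 114, 969/8]
+L3 (α=5/7) → [6563/28, 159, 2869/28]
+L4 (α=6/7) → [30251/196, 249/7, 10429/196]
= [154, 36, 53]

(1,2) stack=L1,L2,L3,L4; from [0,0,0]:
after L1 α=1: [12, 224, 194]
after L2 α=4/7: [996/7, 1164/7, 154]
after L3 α=1: [37, 58, 46]
after L4 α=1/4: [143/2, 289/4, 40]
= [72, 72, 40]

query (1,2) [L1,L2,L3,L4,L6] — begin 0,0,0
+L1 (α=1) → [12, 224, 194]
+L2 (α=4/7) → [996/7, 1164/7, 154]
+L3 (α=1) → [37, 58, 46]
+L4 (α=1/4) → [143/2, 289/4, 40]
+L6 (α=1/2) → [385/4, 453/8, 213/2]
rounded: [96, 57, 106]


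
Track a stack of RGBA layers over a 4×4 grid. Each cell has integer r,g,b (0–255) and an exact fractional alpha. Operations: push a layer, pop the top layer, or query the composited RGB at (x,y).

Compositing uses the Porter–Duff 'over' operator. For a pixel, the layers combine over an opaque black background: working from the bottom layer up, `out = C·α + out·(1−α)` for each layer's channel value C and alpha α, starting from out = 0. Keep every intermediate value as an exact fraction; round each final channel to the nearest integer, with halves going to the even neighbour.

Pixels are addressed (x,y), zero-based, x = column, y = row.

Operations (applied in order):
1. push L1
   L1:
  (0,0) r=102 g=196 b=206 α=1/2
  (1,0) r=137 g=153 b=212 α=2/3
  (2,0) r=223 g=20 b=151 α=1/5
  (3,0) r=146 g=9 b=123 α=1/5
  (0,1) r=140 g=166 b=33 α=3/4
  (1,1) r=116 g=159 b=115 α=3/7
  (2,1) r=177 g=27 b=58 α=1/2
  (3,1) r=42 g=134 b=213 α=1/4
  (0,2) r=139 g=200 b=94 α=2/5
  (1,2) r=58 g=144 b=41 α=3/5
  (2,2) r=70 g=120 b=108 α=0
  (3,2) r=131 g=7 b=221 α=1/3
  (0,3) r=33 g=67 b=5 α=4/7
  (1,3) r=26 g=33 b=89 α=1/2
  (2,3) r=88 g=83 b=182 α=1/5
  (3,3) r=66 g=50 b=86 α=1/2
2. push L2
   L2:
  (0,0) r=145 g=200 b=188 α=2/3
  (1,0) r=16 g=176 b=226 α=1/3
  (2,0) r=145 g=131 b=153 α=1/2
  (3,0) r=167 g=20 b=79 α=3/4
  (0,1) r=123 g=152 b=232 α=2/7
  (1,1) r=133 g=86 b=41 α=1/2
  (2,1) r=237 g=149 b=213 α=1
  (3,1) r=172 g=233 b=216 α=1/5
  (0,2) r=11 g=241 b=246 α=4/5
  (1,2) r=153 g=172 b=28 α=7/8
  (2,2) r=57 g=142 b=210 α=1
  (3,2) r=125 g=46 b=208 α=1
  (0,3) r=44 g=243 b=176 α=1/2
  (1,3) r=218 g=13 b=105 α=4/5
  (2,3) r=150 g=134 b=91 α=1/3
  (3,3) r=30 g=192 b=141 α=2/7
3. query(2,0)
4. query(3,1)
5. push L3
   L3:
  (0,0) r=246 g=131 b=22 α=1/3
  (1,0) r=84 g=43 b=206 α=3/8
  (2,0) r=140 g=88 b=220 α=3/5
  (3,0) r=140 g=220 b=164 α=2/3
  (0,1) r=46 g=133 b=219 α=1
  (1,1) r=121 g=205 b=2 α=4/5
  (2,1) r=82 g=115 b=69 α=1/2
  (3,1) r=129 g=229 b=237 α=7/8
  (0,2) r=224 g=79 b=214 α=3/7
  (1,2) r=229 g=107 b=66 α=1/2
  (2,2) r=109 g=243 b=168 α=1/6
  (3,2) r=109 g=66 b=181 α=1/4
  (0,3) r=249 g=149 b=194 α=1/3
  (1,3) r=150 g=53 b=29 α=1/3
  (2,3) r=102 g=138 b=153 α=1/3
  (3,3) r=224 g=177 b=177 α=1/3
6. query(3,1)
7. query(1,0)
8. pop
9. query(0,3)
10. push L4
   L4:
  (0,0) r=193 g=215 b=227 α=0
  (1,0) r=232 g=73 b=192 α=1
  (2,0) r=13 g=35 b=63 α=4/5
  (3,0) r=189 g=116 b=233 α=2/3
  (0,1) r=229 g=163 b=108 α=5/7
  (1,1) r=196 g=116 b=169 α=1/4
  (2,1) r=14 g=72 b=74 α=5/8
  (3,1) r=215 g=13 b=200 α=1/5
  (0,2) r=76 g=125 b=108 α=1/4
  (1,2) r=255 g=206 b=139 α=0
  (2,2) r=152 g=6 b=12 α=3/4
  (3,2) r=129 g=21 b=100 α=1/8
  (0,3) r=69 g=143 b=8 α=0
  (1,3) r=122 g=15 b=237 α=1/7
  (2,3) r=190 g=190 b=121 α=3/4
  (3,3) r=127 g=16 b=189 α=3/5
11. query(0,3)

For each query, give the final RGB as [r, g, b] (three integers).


at x=2,y=0 over L1,L2:
after L1 α=1/5: [223/5, 4, 151/5]
after L2 α=1/2: [474/5, 135/2, 458/5]
→ [95, 68, 92]

(3,1) stack=L1,L2; from [0,0,0]:
L1 α=1/4: [21/2, 67/2, 213/4]
L2 α=1/5: [214/5, 367/5, 429/5]
rounded: [43, 73, 86]

(3,1) stack=L1,L2,L3; from [0,0,0]:
+L1 (α=1/4) → [21/2, 67/2, 213/4]
+L2 (α=1/5) → [214/5, 367/5, 429/5]
+L3 (α=7/8) → [4729/40, 4191/20, 2181/10]
rounded: [118, 210, 218]

query (1,0) [L1,L2,L3] — begin 0,0,0
+L1 (α=2/3) → [274/3, 102, 424/3]
+L2 (α=1/3) → [596/9, 380/3, 1526/9]
+L3 (α=3/8) → [656/9, 2287/24, 1649/9]
= [73, 95, 183]

at x=0,y=3 over L1,L2:
L1 α=4/7: [132/7, 268/7, 20/7]
L2 α=1/2: [220/7, 1969/14, 626/7]
→ [31, 141, 89]

(0,3) stack=L1,L2,L4; from [0,0,0]:
after L1 α=4/7: [132/7, 268/7, 20/7]
after L2 α=1/2: [220/7, 1969/14, 626/7]
after L4 α=0: [220/7, 1969/14, 626/7]
rounded: [31, 141, 89]


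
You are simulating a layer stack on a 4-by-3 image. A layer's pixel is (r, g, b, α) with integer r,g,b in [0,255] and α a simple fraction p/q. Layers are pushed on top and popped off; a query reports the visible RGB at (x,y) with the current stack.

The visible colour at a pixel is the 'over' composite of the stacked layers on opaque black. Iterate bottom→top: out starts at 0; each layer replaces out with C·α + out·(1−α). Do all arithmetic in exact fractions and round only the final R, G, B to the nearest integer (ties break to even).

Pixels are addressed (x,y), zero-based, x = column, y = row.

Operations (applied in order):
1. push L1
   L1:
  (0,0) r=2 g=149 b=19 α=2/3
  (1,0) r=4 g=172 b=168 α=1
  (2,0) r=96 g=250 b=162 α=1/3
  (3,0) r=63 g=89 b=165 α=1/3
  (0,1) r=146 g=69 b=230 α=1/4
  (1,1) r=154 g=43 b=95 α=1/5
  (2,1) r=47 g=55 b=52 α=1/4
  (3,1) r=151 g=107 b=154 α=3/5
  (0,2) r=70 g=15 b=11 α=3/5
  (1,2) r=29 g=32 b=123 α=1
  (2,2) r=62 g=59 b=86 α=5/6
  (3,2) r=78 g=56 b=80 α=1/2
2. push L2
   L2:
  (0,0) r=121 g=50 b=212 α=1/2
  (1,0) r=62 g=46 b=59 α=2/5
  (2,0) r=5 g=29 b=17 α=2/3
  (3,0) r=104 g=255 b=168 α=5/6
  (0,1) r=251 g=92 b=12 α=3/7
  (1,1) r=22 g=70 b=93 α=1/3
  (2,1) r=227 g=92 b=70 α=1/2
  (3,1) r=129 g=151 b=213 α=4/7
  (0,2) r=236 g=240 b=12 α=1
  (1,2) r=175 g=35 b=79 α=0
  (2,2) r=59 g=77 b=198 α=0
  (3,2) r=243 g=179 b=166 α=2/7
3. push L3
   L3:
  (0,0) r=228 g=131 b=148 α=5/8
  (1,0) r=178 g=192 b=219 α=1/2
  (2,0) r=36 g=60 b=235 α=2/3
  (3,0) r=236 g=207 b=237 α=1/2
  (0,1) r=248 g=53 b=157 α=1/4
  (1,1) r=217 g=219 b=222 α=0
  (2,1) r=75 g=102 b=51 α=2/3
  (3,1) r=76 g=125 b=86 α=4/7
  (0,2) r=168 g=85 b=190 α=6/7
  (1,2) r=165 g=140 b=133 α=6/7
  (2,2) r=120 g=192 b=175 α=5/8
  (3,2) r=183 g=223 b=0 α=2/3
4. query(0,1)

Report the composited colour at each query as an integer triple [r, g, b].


at x=0,y=1 over L1,L2,L3:
+L1 (α=1/4) → [73/2, 69/4, 115/2]
+L2 (α=3/7) → [899/7, 345/7, 38]
+L3 (α=1/4) → [4433/28, 703/14, 271/4]
rounded: [158, 50, 68]


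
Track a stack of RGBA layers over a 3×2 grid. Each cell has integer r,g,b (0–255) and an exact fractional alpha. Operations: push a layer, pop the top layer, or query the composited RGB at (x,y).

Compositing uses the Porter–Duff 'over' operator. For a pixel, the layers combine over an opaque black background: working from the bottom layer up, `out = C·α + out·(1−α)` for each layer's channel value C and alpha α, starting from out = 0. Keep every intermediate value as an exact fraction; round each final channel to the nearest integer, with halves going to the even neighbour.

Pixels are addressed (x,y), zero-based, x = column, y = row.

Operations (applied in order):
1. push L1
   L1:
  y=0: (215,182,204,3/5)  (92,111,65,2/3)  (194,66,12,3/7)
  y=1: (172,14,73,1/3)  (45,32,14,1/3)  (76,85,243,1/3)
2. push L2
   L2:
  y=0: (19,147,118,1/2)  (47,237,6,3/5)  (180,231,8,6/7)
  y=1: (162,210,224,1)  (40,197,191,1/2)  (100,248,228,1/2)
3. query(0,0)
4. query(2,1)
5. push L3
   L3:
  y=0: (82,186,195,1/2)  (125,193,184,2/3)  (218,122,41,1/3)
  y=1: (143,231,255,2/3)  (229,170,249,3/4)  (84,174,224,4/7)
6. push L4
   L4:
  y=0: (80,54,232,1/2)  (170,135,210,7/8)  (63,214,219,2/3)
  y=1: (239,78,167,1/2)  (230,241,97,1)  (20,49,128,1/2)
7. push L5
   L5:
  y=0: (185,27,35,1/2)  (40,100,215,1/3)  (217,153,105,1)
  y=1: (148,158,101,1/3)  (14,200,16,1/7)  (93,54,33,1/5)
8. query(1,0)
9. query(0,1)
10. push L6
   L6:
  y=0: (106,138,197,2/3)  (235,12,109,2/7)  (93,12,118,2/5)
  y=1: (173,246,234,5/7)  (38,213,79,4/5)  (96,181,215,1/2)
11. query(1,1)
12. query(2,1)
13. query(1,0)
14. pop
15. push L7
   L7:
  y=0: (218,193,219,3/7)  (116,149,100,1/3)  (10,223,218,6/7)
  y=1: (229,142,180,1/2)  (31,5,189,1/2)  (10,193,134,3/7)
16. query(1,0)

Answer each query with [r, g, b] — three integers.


(0,0) stack=L1,L2; from [0,0,0]:
L1 α=3/5: [129, 546/5, 612/5]
L2 α=1/2: [74, 1281/10, 601/5]
= [74, 128, 120]

(2,1) stack=L1,L2; from [0,0,0]:
L1 α=1/3: [76/3, 85/3, 81]
L2 α=1/2: [188/3, 829/6, 309/2]
rounded: [63, 138, 154]

query (1,0) [L1,L2,L3,L4,L5] — begin 0,0,0
+L1 (α=2/3) → [184/3, 74, 130/3]
+L2 (α=3/5) → [791/15, 859/5, 314/15]
+L3 (α=2/3) → [4541/45, 2789/15, 5834/45]
+L4 (α=7/8) → [58091/360, 4241/30, 8998/45]
+L5 (α=1/3) → [65291/540, 5741/45, 27671/135]
= [121, 128, 205]

query (0,1) [L1,L2,L3,L4,L5] — begin 0,0,0
L1 α=1/3: [172/3, 14/3, 73/3]
L2 α=1: [162, 210, 224]
L3 α=2/3: [448/3, 224, 734/3]
L4 α=1/2: [1165/6, 151, 1235/6]
L5 α=1/3: [1609/9, 460/3, 1538/9]
= [179, 153, 171]

query (1,1) [L1,L2,L3,L4,L5,L6] — begin 0,0,0
+L1 (α=1/3) → [15, 32/3, 14/3]
+L2 (α=1/2) → [55/2, 623/6, 587/6]
+L3 (α=3/4) → [1429/8, 3683/24, 5069/24]
+L4 (α=1) → [230, 241, 97]
+L5 (α=1/7) → [1394/7, 1646/7, 598/7]
+L6 (α=4/5) → [2458/35, 1522/7, 562/7]
rounded: [70, 217, 80]

(2,1) stack=L1,L2,L3,L4,L5,L6; from [0,0,0]:
L1 α=1/3: [76/3, 85/3, 81]
L2 α=1/2: [188/3, 829/6, 309/2]
L3 α=4/7: [524/7, 2221/14, 2719/14]
L4 α=1/2: [332/7, 2907/28, 4511/28]
L5 α=1/5: [1979/35, 657/7, 4742/35]
L6 α=1/2: [5339/70, 962/7, 12267/70]
rounded: [76, 137, 175]

query (1,0) [L1,L2,L3,L4,L5,L6] — begin 0,0,0
L1 α=2/3: [184/3, 74, 130/3]
L2 α=3/5: [791/15, 859/5, 314/15]
L3 α=2/3: [4541/45, 2789/15, 5834/45]
L4 α=7/8: [58091/360, 4241/30, 8998/45]
L5 α=1/3: [65291/540, 5741/45, 27671/135]
L6 α=2/7: [116051/756, 851/9, 33557/189]
= [154, 95, 178]

query (1,0) [L1,L2,L3,L4,L5,L7] — begin 0,0,0
L1 α=2/3: [184/3, 74, 130/3]
L2 α=3/5: [791/15, 859/5, 314/15]
L3 α=2/3: [4541/45, 2789/15, 5834/45]
L4 α=7/8: [58091/360, 4241/30, 8998/45]
L5 α=1/3: [65291/540, 5741/45, 27671/135]
L7 α=1/3: [96611/810, 18187/135, 68842/405]
→ [119, 135, 170]


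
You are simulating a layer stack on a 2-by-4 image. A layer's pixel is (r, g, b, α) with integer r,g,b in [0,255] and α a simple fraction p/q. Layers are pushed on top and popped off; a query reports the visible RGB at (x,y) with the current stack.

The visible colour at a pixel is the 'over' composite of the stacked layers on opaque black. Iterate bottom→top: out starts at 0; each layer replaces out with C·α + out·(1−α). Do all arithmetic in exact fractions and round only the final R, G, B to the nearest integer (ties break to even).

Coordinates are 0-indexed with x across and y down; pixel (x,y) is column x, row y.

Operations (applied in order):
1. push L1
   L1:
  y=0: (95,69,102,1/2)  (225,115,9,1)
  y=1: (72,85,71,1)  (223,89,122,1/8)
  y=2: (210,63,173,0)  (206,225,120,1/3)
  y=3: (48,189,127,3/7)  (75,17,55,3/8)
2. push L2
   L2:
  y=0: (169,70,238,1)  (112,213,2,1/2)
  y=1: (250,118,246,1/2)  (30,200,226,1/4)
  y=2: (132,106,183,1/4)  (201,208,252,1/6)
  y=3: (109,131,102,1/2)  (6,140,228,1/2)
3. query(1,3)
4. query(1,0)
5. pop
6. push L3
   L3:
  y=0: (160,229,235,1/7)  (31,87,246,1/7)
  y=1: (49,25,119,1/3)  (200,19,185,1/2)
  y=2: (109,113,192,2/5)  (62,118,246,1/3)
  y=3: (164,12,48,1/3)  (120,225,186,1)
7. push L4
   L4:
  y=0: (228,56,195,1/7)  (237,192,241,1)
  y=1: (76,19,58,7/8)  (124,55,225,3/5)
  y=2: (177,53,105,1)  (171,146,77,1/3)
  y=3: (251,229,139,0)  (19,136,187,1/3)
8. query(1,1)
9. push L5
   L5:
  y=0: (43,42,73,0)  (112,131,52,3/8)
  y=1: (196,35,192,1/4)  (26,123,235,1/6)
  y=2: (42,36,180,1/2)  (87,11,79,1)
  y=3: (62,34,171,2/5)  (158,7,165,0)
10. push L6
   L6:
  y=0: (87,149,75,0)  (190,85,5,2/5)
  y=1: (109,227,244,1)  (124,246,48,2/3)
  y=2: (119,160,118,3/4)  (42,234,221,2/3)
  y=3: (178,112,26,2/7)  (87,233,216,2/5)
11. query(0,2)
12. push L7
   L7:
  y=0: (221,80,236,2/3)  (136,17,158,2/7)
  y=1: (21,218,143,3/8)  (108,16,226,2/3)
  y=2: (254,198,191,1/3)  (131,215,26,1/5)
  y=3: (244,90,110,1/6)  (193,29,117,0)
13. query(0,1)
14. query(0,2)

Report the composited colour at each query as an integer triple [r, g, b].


(1,3) stack=L1,L2; from [0,0,0]:
L1 α=3/8: [225/8, 51/8, 165/8]
L2 α=1/2: [273/16, 1171/16, 1989/16]
rounded: [17, 73, 124]

query (1,0) [L1,L2] — begin 0,0,0
after L1 α=1: [225, 115, 9]
after L2 α=1/2: [337/2, 164, 11/2]
→ [168, 164, 6]

(1,1) stack=L1,L3,L4; from [0,0,0]:
after L1 α=1/8: [223/8, 89/8, 61/4]
after L3 α=1/2: [1823/16, 241/16, 801/8]
after L4 α=3/5: [4799/40, 1561/40, 3501/20]
rounded: [120, 39, 175]

at x=0,y=2 over L1,L3,L4,L5,L6:
L1 α=0: [0, 0, 0]
L3 α=2/5: [218/5, 226/5, 384/5]
L4 α=1: [177, 53, 105]
L5 α=1/2: [219/2, 89/2, 285/2]
L6 α=3/4: [933/8, 1049/8, 993/8]
rounded: [117, 131, 124]

(0,1) stack=L1,L3,L4,L5,L6,L7; from [0,0,0]:
L1 α=1: [72, 85, 71]
L3 α=1/3: [193/3, 65, 87]
L4 α=7/8: [1789/24, 99/4, 493/8]
L5 α=1/4: [3357/32, 437/16, 3015/32]
L6 α=1: [109, 227, 244]
L7 α=3/8: [76, 1789/8, 1649/8]
→ [76, 224, 206]

at x=0,y=2 over L1,L3,L4,L5,L6,L7:
+L1 (α=0) → [0, 0, 0]
+L3 (α=2/5) → [218/5, 226/5, 384/5]
+L4 (α=1) → [177, 53, 105]
+L5 (α=1/2) → [219/2, 89/2, 285/2]
+L6 (α=3/4) → [933/8, 1049/8, 993/8]
+L7 (α=1/3) → [1949/12, 1841/12, 1757/12]
→ [162, 153, 146]


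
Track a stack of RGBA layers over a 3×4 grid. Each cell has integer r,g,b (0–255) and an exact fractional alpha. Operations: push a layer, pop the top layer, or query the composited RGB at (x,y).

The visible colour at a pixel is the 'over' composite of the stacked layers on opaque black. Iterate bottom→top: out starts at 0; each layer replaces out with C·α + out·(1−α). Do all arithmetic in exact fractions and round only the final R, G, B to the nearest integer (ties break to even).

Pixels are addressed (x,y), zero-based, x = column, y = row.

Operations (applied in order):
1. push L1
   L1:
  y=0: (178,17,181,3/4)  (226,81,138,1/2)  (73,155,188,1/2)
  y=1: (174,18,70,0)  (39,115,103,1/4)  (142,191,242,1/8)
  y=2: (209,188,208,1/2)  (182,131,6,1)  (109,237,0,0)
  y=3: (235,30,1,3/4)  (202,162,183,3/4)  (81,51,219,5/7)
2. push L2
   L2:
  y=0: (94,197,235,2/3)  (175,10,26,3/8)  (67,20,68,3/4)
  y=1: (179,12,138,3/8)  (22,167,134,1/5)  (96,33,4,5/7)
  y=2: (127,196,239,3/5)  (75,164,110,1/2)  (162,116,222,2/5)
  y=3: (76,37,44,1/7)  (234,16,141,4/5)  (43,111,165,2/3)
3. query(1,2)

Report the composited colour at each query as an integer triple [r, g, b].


at x=1,y=2 over L1,L2:
after L1 α=1: [182, 131, 6]
after L2 α=1/2: [257/2, 295/2, 58]
rounded: [128, 148, 58]
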